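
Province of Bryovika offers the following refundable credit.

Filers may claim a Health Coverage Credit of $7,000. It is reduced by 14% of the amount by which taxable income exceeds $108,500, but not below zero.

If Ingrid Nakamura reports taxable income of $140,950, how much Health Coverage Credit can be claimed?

$2,457

Health Coverage Credit: 14% of the $32,450 excess over $108,500 is $4,543; credit = $7,000 − $4,543 = $2,457.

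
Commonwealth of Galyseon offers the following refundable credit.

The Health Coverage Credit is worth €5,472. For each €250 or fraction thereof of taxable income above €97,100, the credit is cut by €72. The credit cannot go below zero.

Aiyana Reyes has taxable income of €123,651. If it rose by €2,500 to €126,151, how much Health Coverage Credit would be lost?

€0

At €123,651 — income exceeds €97,100 by €26,551 → 107 increments × €72 = €7,704 ≥ base, so the credit is €0.
At €126,151 — income exceeds €97,100 by €29,051 → 117 increments × €72 = €8,424 ≥ base, so the credit is €0.
Lost: €0 − €0 = €0.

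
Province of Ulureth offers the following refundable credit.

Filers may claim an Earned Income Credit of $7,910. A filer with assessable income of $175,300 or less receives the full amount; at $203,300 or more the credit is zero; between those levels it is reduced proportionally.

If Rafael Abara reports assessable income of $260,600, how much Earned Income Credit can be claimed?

Earned Income Credit: $260,600 is at or above $203,300, so the credit is $0.

$0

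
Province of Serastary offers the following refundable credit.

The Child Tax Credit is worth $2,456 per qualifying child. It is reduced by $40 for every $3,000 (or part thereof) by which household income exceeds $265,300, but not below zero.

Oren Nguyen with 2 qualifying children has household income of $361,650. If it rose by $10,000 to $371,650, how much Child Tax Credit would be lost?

$120

At $361,650 — base = 2 × $2,456 = $4,912. income exceeds $265,300 by $96,350, which is 33 full-or-partial $3,000 increments; reduction = 33 × $40 = $1,320, leaving $3,592.
At $371,650 — base = 2 × $2,456 = $4,912. income exceeds $265,300 by $106,350, which is 36 full-or-partial $3,000 increments; reduction = 36 × $40 = $1,440, leaving $3,472.
Lost: $3,592 − $3,472 = $120.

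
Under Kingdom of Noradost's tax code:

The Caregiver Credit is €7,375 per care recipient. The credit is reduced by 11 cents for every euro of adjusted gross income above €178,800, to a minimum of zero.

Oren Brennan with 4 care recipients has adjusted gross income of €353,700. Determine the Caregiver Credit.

Caregiver Credit: base = 4 × €7,375 = €29,500. 11% of the €174,900 excess over €178,800 is €19,239; credit = €29,500 − €19,239 = €10,261.

€10,261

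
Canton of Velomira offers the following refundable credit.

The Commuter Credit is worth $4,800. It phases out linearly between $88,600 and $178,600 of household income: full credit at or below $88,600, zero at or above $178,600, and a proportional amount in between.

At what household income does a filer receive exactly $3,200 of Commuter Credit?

$118,600

$3,200 is 3,200/4,800 of the full $4,800, so 1,600/4,800 of the $90,000 range has been used: income = $88,600 + $90,000 × 1,600/4,800 = $118,600.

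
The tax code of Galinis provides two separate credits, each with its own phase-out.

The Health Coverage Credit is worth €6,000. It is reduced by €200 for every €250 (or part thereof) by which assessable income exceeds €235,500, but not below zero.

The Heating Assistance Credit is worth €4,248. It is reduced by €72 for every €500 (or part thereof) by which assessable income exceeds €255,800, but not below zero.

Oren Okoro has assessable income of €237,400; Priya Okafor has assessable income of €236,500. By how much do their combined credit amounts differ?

€800

Oren (€237,400): Health Coverage Credit: income exceeds €235,500 by €1,900, which is 8 full-or-partial €250 increments; reduction = 8 × €200 = €1,600, leaving €4,400. Heating Assistance Credit: €237,400 is at or below the €255,800 threshold, so the full €4,248 applies. total €4,400 + €4,248 = €8,648
Priya (€236,500): Health Coverage Credit: income exceeds €235,500 by €1,000, which is 4 full-or-partial €250 increments; reduction = 4 × €200 = €800, leaving €5,200. Heating Assistance Credit: €236,500 is at or below the €255,800 threshold, so the full €4,248 applies. total €5,200 + €4,248 = €9,448
Difference: |€8,648 − €9,448| = €800.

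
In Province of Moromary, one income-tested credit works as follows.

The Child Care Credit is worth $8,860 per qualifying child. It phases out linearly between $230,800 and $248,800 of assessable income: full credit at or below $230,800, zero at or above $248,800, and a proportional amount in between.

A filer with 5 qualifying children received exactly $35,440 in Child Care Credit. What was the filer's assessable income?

$234,400

Full credit = 5 × $8,860 = $44,300.
$35,440 is 35,440/44,300 of the full $44,300, so 8,860/44,300 of the $18,000 range has been used: income = $230,800 + $18,000 × 8,860/44,300 = $234,400.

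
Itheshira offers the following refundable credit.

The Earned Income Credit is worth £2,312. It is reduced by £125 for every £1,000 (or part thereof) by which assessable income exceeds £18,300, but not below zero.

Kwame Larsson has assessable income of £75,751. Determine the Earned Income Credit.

£0

Earned Income Credit: income exceeds £18,300 by £57,451 → 58 increments × £125 = £7,250 ≥ base, so the credit is £0.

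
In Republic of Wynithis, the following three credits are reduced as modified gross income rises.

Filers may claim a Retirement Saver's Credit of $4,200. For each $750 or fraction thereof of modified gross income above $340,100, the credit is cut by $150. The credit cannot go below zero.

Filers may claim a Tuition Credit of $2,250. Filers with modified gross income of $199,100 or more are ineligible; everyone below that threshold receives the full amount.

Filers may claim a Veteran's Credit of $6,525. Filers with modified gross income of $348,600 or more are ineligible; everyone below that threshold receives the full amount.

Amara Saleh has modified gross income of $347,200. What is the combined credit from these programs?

$9,225

Retirement Saver's Credit: income exceeds $340,100 by $7,100, which is 10 full-or-partial $750 increments; reduction = 10 × $150 = $1,500, leaving $2,700.
Tuition Credit: $347,200 meets or exceeds the $199,100 cutoff, so the credit is $0.
Veteran's Credit: $347,200 is below the $348,600 cutoff, so the full $6,525 applies.
Total: $2,700 + $0 + $6,525 = $9,225.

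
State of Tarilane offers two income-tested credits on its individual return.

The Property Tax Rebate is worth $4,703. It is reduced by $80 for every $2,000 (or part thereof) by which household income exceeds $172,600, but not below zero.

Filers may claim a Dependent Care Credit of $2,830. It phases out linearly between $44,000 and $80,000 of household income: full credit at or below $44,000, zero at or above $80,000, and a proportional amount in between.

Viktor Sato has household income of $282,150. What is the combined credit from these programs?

Property Tax Rebate: income exceeds $172,600 by $109,550, which is 55 full-or-partial $2,000 increments; reduction = 55 × $80 = $4,400, leaving $303.
Dependent Care Credit: $282,150 is at or above $80,000, so the credit is $0.
Total: $303 + $0 = $303.

$303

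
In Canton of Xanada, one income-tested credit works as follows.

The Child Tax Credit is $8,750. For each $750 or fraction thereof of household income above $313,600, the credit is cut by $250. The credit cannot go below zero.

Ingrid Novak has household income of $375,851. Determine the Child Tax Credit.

Child Tax Credit: income exceeds $313,600 by $62,251 → 84 increments × $250 = $21,000 ≥ base, so the credit is $0.

$0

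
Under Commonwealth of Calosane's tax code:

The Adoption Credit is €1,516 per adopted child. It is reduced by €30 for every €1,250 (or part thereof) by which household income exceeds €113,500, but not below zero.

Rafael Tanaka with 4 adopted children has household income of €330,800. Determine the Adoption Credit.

€844

Adoption Credit: base = 4 × €1,516 = €6,064. income exceeds €113,500 by €217,300, which is 174 full-or-partial €1,250 increments; reduction = 174 × €30 = €5,220, leaving €844.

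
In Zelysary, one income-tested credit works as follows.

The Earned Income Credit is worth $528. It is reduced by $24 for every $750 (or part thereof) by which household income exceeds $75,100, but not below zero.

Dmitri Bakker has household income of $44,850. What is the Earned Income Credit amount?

Earned Income Credit: $44,850 is at or below the $75,100 threshold, so the full $528 applies.

$528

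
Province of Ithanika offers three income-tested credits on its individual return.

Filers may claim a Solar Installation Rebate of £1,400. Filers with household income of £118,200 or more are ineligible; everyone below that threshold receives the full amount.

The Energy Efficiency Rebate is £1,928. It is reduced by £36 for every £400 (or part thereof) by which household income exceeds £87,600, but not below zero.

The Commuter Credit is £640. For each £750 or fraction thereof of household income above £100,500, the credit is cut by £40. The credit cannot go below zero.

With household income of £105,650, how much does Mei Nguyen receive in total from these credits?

Solar Installation Rebate: £105,650 is below the £118,200 cutoff, so the full £1,400 applies.
Energy Efficiency Rebate: income exceeds £87,600 by £18,050, which is 46 full-or-partial £400 increments; reduction = 46 × £36 = £1,656, leaving £272.
Commuter Credit: income exceeds £100,500 by £5,150, which is 7 full-or-partial £750 increments; reduction = 7 × £40 = £280, leaving £360.
Total: £1,400 + £272 + £360 = £2,032.

£2,032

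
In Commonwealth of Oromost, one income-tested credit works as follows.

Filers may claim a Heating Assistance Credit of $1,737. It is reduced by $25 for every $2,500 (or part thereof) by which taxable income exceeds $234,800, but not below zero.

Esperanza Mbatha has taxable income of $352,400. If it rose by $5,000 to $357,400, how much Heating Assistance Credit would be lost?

$50

At $352,400 — income exceeds $234,800 by $117,600, which is 48 full-or-partial $2,500 increments; reduction = 48 × $25 = $1,200, leaving $537.
At $357,400 — income exceeds $234,800 by $122,600, which is 50 full-or-partial $2,500 increments; reduction = 50 × $25 = $1,250, leaving $487.
Lost: $537 − $487 = $50.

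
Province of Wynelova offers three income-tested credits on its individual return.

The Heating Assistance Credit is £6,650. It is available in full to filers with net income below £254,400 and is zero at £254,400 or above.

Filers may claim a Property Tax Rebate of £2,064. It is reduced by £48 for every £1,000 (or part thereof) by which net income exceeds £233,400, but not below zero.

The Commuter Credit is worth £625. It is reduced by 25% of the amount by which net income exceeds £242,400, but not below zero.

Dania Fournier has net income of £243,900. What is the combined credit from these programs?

Heating Assistance Credit: £243,900 is below the £254,400 cutoff, so the full £6,650 applies.
Property Tax Rebate: income exceeds £233,400 by £10,500, which is 11 full-or-partial £1,000 increments; reduction = 11 × £48 = £528, leaving £1,536.
Commuter Credit: 25% of the £1,500 excess over £242,400 is £375; credit = £625 − £375 = £250.
Total: £6,650 + £1,536 + £250 = £8,436.

£8,436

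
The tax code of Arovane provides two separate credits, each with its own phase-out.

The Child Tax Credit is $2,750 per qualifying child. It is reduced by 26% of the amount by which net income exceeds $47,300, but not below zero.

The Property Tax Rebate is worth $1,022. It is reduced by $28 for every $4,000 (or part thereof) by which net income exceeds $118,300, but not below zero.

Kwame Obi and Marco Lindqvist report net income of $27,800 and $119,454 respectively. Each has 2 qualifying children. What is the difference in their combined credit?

$5,528

Kwame ($27,800): Child Tax Credit: base = 2 × $2,750 = $5,500. $27,800 is at or below the $47,300 threshold, so the full $5,500 applies. Property Tax Rebate: $27,800 is at or below the $118,300 threshold, so the full $1,022 applies. total $5,500 + $1,022 = $6,522
Marco ($119,454): Child Tax Credit: base = 2 × $2,750 = $5,500. 26% of the $72,154 excess over $47,300 is $18,760.04 ≥ base, so the credit is $0. Property Tax Rebate: income exceeds $118,300 by $1,154, which is 1 full-or-partial $4,000 increment; reduction = 1 × $28 = $28, leaving $994. total $0 + $994 = $994
Difference: |$6,522 − $994| = $5,528.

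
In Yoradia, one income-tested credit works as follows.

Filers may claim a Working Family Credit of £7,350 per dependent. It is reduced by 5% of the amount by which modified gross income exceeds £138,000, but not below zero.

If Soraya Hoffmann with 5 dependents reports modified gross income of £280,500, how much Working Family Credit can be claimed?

Working Family Credit: base = 5 × £7,350 = £36,750. 5% of the £142,500 excess over £138,000 is £7,125; credit = £36,750 − £7,125 = £29,625.

£29,625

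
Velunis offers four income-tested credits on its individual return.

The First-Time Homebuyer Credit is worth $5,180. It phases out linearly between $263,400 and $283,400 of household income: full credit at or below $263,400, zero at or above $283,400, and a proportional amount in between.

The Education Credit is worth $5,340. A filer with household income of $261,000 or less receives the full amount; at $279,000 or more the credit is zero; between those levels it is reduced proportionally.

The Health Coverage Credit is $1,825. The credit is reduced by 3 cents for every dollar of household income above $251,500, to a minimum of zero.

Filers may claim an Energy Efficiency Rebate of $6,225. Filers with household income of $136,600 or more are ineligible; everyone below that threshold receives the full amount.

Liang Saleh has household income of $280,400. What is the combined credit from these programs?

$1,735

First-Time Homebuyer Credit: $280,400 is $17,000 into a $20,000 phase-out range, leaving 3,000/20,000 of the credit: $5,180 × 3,000/20,000 = $777.
Education Credit: $280,400 is at or above $279,000, so the credit is $0.
Health Coverage Credit: 3% of the $28,900 excess over $251,500 is $867; credit = $1,825 − $867 = $958.
Energy Efficiency Rebate: $280,400 meets or exceeds the $136,600 cutoff, so the credit is $0.
Total: $777 + $0 + $958 + $0 = $1,735.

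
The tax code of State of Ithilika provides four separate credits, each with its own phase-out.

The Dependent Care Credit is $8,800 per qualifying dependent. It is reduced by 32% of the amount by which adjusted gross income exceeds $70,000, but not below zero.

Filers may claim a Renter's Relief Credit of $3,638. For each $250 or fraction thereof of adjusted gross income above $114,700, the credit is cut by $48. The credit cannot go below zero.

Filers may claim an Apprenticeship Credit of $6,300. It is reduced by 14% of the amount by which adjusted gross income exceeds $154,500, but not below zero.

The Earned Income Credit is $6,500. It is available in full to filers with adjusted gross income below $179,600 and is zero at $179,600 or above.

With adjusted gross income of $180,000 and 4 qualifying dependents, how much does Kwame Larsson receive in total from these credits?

$2,730

Dependent Care Credit: base = 4 × $8,800 = $35,200. 32% of the $110,000 excess over $70,000 is $35,200 ≥ base, so the credit is $0.
Renter's Relief Credit: income exceeds $114,700 by $65,300 → 262 increments × $48 = $12,576 ≥ base, so the credit is $0.
Apprenticeship Credit: 14% of the $25,500 excess over $154,500 is $3,570; credit = $6,300 − $3,570 = $2,730.
Earned Income Credit: $180,000 meets or exceeds the $179,600 cutoff, so the credit is $0.
Total: $0 + $0 + $2,730 + $0 = $2,730.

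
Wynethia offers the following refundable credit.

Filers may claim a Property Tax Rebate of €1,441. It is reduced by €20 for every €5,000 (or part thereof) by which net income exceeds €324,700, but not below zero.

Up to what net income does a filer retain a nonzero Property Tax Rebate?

After 72 increments the reduction is 72 × €20 = €1,440, leaving €1; one more increment wipes it out. Increment 72 ends at excess 72 × €5,000 = €360,000, so the highest qualifying income is €324,700 + €360,000 = €684,700.

€684,700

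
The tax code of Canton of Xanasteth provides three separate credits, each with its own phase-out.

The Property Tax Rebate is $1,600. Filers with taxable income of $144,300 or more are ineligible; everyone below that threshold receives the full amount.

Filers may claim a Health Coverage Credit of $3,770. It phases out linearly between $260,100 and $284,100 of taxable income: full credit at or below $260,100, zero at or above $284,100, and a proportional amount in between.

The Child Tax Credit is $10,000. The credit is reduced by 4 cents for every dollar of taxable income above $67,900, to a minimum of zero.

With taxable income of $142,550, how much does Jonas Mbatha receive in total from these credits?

$12,384

Property Tax Rebate: $142,550 is below the $144,300 cutoff, so the full $1,600 applies.
Health Coverage Credit: $142,550 is at or below the $260,100 threshold, so the full $3,770 applies.
Child Tax Credit: 4% of the $74,650 excess over $67,900 is $2,986; credit = $10,000 − $2,986 = $7,014.
Total: $1,600 + $3,770 + $7,014 = $12,384.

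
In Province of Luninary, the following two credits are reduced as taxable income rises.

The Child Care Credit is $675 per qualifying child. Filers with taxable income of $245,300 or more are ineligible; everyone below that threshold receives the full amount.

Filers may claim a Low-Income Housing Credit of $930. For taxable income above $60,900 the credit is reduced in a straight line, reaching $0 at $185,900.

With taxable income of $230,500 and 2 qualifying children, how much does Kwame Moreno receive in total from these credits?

$1,350

Child Care Credit: base = 2 × $675 = $1,350. $230,500 is below the $245,300 cutoff, so the full $1,350 applies.
Low-Income Housing Credit: $230,500 is at or above $185,900, so the credit is $0.
Total: $1,350 + $0 = $1,350.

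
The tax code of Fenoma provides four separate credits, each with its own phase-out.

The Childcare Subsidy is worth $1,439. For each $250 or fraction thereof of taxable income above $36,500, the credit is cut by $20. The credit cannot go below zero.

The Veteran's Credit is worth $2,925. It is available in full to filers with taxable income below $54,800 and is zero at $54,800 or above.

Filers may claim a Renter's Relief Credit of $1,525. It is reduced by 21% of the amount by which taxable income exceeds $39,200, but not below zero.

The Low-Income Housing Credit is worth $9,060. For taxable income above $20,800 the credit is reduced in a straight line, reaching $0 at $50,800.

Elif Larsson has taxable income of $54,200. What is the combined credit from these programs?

$2,944

Childcare Subsidy: income exceeds $36,500 by $17,700, which is 71 full-or-partial $250 increments; reduction = 71 × $20 = $1,420, leaving $19.
Veteran's Credit: $54,200 is below the $54,800 cutoff, so the full $2,925 applies.
Renter's Relief Credit: 21% of the $15,000 excess over $39,200 is $3,150 ≥ base, so the credit is $0.
Low-Income Housing Credit: $54,200 is at or above $50,800, so the credit is $0.
Total: $19 + $2,925 + $0 + $0 = $2,944.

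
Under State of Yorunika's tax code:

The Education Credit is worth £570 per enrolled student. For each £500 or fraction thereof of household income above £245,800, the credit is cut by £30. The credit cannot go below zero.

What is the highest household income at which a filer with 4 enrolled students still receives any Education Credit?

Full credit = 4 × £570 = £2,280.
After 75 increments the reduction is 75 × £30 = £2,250, leaving £30; one more increment wipes it out. Increment 75 ends at excess 75 × £500 = £37,500, so the highest qualifying income is £245,800 + £37,500 = £283,300.

£283,300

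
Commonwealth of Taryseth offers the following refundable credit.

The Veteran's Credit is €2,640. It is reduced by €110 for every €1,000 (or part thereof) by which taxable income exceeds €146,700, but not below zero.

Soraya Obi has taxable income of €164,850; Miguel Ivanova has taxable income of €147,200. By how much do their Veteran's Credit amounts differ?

Soraya (€164,850): Veteran's Credit: income exceeds €146,700 by €18,150, which is 19 full-or-partial €1,000 increments; reduction = 19 × €110 = €2,090, leaving €550.
Miguel (€147,200): Veteran's Credit: income exceeds €146,700 by €500, which is 1 full-or-partial €1,000 increment; reduction = 1 × €110 = €110, leaving €2,530.
Difference: |€550 − €2,530| = €1,980.

€1,980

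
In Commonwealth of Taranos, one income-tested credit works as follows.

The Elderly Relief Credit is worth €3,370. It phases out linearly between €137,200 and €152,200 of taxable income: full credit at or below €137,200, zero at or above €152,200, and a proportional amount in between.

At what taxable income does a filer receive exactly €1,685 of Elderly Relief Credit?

€1,685 is 1,685/3,370 of the full €3,370, so 1,685/3,370 of the €15,000 range has been used: income = €137,200 + €15,000 × 1,685/3,370 = €144,700.

€144,700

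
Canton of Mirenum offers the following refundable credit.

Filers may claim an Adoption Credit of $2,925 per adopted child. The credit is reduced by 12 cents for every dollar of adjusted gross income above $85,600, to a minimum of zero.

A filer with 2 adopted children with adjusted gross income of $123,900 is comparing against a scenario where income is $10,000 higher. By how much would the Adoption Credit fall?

At $123,900 — base = 2 × $2,925 = $5,850. 12% of the $38,300 excess over $85,600 is $4,596; credit = $5,850 − $4,596 = $1,254.
At $133,900 — base = 2 × $2,925 = $5,850. 12% of the $48,300 excess over $85,600 is $5,796; credit = $5,850 − $5,796 = $54.
Lost: $1,254 − $54 = $1,200.

$1,200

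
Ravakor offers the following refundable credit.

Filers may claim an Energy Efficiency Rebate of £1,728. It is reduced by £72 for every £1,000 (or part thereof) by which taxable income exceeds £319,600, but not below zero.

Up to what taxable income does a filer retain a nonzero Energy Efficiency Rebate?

£342,600

After 23 increments the reduction is 23 × £72 = £1,656, leaving £72; one more increment wipes it out. Increment 23 ends at excess 23 × £1,000 = £23,000, so the highest qualifying income is £319,600 + £23,000 = £342,600.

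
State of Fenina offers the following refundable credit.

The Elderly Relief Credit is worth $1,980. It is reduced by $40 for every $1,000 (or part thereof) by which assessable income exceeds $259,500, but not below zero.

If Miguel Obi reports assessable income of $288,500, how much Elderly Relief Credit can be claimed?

Elderly Relief Credit: income exceeds $259,500 by $29,000, which is 29 full-or-partial $1,000 increments; reduction = 29 × $40 = $1,160, leaving $820.

$820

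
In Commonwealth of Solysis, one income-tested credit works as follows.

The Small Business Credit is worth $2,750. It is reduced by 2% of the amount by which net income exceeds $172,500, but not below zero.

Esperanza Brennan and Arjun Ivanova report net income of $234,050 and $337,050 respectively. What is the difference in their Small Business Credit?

Esperanza ($234,050): Small Business Credit: 2% of the $61,550 excess over $172,500 is $1,231; credit = $2,750 − $1,231 = $1,519.
Arjun ($337,050): Small Business Credit: 2% of the $164,550 excess over $172,500 is $3,291 ≥ base, so the credit is $0.
Difference: |$1,519 − $0| = $1,519.

$1,519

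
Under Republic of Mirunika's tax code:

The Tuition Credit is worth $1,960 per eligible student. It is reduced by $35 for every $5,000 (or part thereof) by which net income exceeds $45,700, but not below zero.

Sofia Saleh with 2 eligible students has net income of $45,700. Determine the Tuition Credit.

$3,920

Tuition Credit: base = 2 × $1,960 = $3,920. $45,700 is at or below the $45,700 threshold, so the full $3,920 applies.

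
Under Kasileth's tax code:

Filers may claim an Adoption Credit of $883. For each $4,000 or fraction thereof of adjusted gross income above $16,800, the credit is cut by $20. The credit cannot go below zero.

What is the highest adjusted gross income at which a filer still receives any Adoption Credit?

After 44 increments the reduction is 44 × $20 = $880, leaving $3; one more increment wipes it out. Increment 44 ends at excess 44 × $4,000 = $176,000, so the highest qualifying income is $16,800 + $176,000 = $192,800.

$192,800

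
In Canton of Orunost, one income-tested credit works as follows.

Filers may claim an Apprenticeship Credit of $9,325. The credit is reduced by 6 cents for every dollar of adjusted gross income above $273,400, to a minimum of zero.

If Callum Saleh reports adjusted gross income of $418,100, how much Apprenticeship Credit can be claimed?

Apprenticeship Credit: 6% of the $144,700 excess over $273,400 is $8,682; credit = $9,325 − $8,682 = $643.

$643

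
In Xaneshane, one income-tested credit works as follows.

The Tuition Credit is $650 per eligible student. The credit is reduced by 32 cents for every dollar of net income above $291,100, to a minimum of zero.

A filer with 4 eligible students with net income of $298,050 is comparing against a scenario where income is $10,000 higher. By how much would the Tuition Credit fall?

$376

At $298,050 — base = 4 × $650 = $2,600. 32% of the $6,950 excess over $291,100 is $2,224; credit = $2,600 − $2,224 = $376.
At $308,050 — base = 4 × $650 = $2,600. 32% of the $16,950 excess over $291,100 is $5,424 ≥ base, so the credit is $0.
Lost: $376 − $0 = $376.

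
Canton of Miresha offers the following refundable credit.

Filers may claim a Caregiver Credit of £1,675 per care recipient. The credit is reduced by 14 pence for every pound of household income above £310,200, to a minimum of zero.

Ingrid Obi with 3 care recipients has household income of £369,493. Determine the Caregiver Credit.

£0

Caregiver Credit: base = 3 × £1,675 = £5,025. 14% of the £59,293 excess over £310,200 is £8,301.02 ≥ base, so the credit is £0.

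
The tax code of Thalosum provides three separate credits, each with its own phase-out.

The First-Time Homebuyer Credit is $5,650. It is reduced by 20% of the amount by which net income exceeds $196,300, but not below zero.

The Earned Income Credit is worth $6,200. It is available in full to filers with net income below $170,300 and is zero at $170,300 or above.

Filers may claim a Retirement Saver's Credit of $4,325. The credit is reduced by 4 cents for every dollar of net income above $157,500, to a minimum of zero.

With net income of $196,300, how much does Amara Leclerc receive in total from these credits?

$8,423

First-Time Homebuyer Credit: $196,300 is at or below the $196,300 threshold, so the full $5,650 applies.
Earned Income Credit: $196,300 meets or exceeds the $170,300 cutoff, so the credit is $0.
Retirement Saver's Credit: 4% of the $38,800 excess over $157,500 is $1,552; credit = $4,325 − $1,552 = $2,773.
Total: $5,650 + $0 + $2,773 = $8,423.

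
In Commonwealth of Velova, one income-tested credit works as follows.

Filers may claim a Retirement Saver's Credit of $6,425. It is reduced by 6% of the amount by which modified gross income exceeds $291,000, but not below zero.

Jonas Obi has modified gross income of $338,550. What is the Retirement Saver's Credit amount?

Retirement Saver's Credit: 6% of the $47,550 excess over $291,000 is $2,853; credit = $6,425 − $2,853 = $3,572.

$3,572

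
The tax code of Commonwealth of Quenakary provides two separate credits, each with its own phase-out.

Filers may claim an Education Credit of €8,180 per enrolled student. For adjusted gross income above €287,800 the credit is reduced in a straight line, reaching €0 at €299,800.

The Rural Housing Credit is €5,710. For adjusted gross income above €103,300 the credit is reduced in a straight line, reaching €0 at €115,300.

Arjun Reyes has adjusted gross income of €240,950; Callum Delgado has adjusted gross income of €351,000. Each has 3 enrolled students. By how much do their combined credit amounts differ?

€24,540

Arjun (€240,950): Education Credit: base = 3 × €8,180 = €24,540. €240,950 is at or below the €287,800 threshold, so the full €24,540 applies. Rural Housing Credit: €240,950 is at or above €115,300, so the credit is €0. total €24,540 + €0 = €24,540
Callum (€351,000): Education Credit: base = 3 × €8,180 = €24,540. €351,000 is at or above €299,800, so the credit is €0. Rural Housing Credit: €351,000 is at or above €115,300, so the credit is €0. total €0 + €0 = €0
Difference: |€24,540 − €0| = €24,540.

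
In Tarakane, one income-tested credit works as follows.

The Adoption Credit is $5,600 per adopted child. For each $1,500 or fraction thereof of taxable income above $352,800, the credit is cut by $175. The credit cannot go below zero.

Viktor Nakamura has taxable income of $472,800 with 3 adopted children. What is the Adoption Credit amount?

$2,800

Adoption Credit: base = 3 × $5,600 = $16,800. income exceeds $352,800 by $120,000, which is 80 full-or-partial $1,500 increments; reduction = 80 × $175 = $14,000, leaving $2,800.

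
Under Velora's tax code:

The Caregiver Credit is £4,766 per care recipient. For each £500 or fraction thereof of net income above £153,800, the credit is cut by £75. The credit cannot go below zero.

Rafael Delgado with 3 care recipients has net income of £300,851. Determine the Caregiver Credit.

£0

Caregiver Credit: base = 3 × £4,766 = £14,298. income exceeds £153,800 by £147,051 → 295 increments × £75 = £22,125 ≥ base, so the credit is £0.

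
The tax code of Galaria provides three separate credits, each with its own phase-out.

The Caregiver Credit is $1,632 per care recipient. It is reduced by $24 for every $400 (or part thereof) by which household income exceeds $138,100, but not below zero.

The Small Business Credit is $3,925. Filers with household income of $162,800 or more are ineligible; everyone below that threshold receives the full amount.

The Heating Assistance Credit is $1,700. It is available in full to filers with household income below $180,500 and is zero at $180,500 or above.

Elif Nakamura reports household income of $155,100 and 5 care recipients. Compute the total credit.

$12,753

Caregiver Credit: base = 5 × $1,632 = $8,160. income exceeds $138,100 by $17,000, which is 43 full-or-partial $400 increments; reduction = 43 × $24 = $1,032, leaving $7,128.
Small Business Credit: $155,100 is below the $162,800 cutoff, so the full $3,925 applies.
Heating Assistance Credit: $155,100 is below the $180,500 cutoff, so the full $1,700 applies.
Total: $7,128 + $3,925 + $1,700 = $12,753.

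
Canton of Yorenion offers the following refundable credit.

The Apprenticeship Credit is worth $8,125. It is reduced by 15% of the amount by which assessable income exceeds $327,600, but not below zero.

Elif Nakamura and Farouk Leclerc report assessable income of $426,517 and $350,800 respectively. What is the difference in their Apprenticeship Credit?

Elif ($426,517): Apprenticeship Credit: 15% of the $98,917 excess over $327,600 is $14,837.55 ≥ base, so the credit is $0.
Farouk ($350,800): Apprenticeship Credit: 15% of the $23,200 excess over $327,600 is $3,480; credit = $8,125 − $3,480 = $4,645.
Difference: |$0 − $4,645| = $4,645.

$4,645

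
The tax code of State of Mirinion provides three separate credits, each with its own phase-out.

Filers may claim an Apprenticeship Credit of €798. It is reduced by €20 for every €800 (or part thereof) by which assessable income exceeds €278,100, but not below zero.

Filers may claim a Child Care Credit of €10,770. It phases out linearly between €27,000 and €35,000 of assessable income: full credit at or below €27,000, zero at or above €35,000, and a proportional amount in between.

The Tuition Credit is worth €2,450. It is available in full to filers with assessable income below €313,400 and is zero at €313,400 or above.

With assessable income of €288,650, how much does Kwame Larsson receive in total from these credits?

Apprenticeship Credit: income exceeds €278,100 by €10,550, which is 14 full-or-partial €800 increments; reduction = 14 × €20 = €280, leaving €518.
Child Care Credit: €288,650 is at or above €35,000, so the credit is €0.
Tuition Credit: €288,650 is below the €313,400 cutoff, so the full €2,450 applies.
Total: €518 + €0 + €2,450 = €2,968.

€2,968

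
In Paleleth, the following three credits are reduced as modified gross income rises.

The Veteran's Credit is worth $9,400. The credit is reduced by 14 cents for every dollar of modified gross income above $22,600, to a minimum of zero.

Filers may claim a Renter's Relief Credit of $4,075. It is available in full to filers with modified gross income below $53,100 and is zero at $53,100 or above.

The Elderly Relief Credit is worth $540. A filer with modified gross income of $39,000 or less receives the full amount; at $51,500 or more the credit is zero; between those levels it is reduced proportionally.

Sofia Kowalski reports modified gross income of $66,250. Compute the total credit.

Veteran's Credit: 14% of the $43,650 excess over $22,600 is $6,111; credit = $9,400 − $6,111 = $3,289.
Renter's Relief Credit: $66,250 meets or exceeds the $53,100 cutoff, so the credit is $0.
Elderly Relief Credit: $66,250 is at or above $51,500, so the credit is $0.
Total: $3,289 + $0 + $0 = $3,289.

$3,289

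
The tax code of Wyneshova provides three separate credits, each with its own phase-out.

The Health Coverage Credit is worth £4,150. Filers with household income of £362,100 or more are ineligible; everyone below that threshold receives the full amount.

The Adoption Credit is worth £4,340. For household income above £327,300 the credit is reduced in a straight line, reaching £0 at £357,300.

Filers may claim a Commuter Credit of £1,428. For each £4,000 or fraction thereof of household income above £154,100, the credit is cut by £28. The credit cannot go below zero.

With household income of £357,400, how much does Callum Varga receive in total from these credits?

Health Coverage Credit: £357,400 is below the £362,100 cutoff, so the full £4,150 applies.
Adoption Credit: £357,400 is at or above £357,300, so the credit is £0.
Commuter Credit: income exceeds £154,100 by £203,300 → 51 increments × £28 = £1,428 ≥ base, so the credit is £0.
Total: £4,150 + £0 + £0 = £4,150.

£4,150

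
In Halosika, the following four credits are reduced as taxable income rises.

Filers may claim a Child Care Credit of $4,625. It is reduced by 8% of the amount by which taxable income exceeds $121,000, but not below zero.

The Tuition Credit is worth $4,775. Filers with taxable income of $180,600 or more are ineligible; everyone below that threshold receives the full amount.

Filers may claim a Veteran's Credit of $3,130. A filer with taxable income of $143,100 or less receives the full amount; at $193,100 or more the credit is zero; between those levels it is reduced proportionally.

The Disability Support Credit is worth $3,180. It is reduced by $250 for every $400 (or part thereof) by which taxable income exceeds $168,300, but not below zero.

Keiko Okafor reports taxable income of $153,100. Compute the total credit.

Child Care Credit: 8% of the $32,100 excess over $121,000 is $2,568; credit = $4,625 − $2,568 = $2,057.
Tuition Credit: $153,100 is below the $180,600 cutoff, so the full $4,775 applies.
Veteran's Credit: $153,100 is $10,000 into a $50,000 phase-out range, leaving 40,000/50,000 of the credit: $3,130 × 40,000/50,000 = $2,504.
Disability Support Credit: $153,100 is at or below the $168,300 threshold, so the full $3,180 applies.
Total: $2,057 + $4,775 + $2,504 + $3,180 = $12,516.

$12,516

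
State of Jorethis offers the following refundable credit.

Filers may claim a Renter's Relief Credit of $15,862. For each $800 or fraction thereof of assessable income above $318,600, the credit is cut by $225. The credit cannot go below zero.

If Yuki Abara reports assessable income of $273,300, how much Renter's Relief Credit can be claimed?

$15,862

Renter's Relief Credit: $273,300 is at or below the $318,600 threshold, so the full $15,862 applies.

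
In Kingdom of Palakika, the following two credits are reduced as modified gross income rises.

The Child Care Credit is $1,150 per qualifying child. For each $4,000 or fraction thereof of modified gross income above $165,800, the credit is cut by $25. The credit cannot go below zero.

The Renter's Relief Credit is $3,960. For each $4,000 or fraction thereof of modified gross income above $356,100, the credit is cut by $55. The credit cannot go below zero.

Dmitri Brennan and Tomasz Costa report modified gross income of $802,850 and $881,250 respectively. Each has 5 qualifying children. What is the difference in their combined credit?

$475

Dmitri ($802,850): Child Care Credit: base = 5 × $1,150 = $5,750. income exceeds $165,800 by $637,050, which is 160 full-or-partial $4,000 increments; reduction = 160 × $25 = $4,000, leaving $1,750. Renter's Relief Credit: income exceeds $356,100 by $446,750 → 112 increments × $55 = $6,160 ≥ base, so the credit is $0. total $1,750 + $0 = $1,750
Tomasz ($881,250): Child Care Credit: base = 5 × $1,150 = $5,750. income exceeds $165,800 by $715,450, which is 179 full-or-partial $4,000 increments; reduction = 179 × $25 = $4,475, leaving $1,275. Renter's Relief Credit: income exceeds $356,100 by $525,150 → 132 increments × $55 = $7,260 ≥ base, so the credit is $0. total $1,275 + $0 = $1,275
Difference: |$1,750 − $1,275| = $475.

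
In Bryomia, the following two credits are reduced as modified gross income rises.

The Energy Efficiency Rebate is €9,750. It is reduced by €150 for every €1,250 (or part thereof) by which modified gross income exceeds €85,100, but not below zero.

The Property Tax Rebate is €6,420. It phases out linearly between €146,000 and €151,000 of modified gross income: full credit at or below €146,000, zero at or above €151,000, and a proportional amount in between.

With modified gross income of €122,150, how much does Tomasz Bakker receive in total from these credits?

Energy Efficiency Rebate: income exceeds €85,100 by €37,050, which is 30 full-or-partial €1,250 increments; reduction = 30 × €150 = €4,500, leaving €5,250.
Property Tax Rebate: €122,150 is at or below the €146,000 threshold, so the full €6,420 applies.
Total: €5,250 + €6,420 = €11,670.

€11,670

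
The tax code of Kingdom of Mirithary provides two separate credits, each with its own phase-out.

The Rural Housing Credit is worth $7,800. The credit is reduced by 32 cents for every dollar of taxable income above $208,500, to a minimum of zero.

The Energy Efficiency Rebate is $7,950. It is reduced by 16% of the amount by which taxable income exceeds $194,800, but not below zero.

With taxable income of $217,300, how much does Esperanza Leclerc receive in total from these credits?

$9,334

Rural Housing Credit: 32% of the $8,800 excess over $208,500 is $2,816; credit = $7,800 − $2,816 = $4,984.
Energy Efficiency Rebate: 16% of the $22,500 excess over $194,800 is $3,600; credit = $7,950 − $3,600 = $4,350.
Total: $4,984 + $4,350 = $9,334.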